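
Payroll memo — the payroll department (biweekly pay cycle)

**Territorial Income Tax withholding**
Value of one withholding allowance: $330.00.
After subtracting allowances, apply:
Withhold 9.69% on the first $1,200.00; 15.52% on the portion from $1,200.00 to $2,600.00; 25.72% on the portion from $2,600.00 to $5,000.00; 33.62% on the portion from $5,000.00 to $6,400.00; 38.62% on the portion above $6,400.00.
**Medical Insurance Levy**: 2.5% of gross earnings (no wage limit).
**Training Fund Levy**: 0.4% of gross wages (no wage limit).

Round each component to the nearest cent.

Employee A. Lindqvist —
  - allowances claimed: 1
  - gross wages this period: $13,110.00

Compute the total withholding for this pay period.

$4,265.67

Territorial Income Tax: taxable = $13,110.00 − 1×$330.00 = $12,780.00
  $1,421.52 + 38.62% × ($12,780.00 − $6,400.00) = $1,421.52 + 38.62% × $6,380.00 = $3,885.48
Medical Insurance Levy: 2.5% × $13,110.00 = $327.75
Training Fund Levy: 0.4% × $13,110.00 = $52.44
Total: $3,885.48 + $327.75 + $52.44 = $4,265.67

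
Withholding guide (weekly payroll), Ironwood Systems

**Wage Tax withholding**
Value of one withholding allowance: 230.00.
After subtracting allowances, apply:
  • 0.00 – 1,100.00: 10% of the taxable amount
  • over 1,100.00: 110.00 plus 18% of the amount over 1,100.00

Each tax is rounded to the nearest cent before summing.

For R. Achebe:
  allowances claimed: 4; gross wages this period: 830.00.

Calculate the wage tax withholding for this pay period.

Wage Tax: taxable = 830.00 − 4×230.00 = -90.00
  Taxable ≤ 0 → 0.00

0.00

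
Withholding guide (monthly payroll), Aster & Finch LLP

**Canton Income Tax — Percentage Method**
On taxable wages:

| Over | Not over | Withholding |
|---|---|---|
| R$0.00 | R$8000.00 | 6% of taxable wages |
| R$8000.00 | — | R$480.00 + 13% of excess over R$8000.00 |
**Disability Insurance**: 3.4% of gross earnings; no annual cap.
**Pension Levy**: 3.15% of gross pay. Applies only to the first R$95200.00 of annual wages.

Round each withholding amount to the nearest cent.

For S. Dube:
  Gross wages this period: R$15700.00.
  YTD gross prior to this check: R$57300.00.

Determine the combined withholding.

R$2509.35

Canton Income Tax: taxable = R$15700.00
  R$480.00 + 13% × (R$15700.00 − R$8000.00) = R$480.00 + 13% × R$7700.00 = R$1481.00
Disability Insurance: 3.4% × R$15700.00 = R$533.80
Pension Levy: 3.15% × R$15700.00 = R$494.55
Total: R$1481.00 + R$533.80 + R$494.55 = R$2509.35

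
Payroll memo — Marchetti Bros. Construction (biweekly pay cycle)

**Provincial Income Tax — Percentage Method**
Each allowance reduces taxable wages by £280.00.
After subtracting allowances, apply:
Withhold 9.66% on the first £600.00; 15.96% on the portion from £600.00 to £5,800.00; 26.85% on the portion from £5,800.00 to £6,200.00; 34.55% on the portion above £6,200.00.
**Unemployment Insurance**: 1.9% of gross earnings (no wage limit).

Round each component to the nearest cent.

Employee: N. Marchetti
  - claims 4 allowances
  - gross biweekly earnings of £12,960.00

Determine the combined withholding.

£3,190.14

Provincial Income Tax: taxable = £12,960.00 − 4×£280.00 = £11,840.00
  £995.28 + 34.55% × (£11,840.00 − £6,200.00) = £995.28 + 34.55% × £5,640.00 = £2,943.90
Unemployment Insurance: 1.9% × £12,960.00 = £246.24
Total: £2,943.90 + £246.24 = £3,190.14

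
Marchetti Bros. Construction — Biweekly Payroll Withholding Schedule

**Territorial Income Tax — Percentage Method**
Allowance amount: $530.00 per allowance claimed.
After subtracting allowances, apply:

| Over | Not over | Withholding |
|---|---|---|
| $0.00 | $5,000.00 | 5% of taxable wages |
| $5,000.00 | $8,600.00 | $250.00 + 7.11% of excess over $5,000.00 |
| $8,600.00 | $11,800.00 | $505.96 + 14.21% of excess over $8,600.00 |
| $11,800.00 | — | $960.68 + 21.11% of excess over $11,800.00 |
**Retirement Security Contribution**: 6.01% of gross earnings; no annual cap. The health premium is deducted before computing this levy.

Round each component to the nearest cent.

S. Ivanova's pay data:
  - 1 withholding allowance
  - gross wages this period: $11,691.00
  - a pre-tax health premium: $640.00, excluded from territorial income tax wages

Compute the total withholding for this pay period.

Territorial Income Tax: taxable = $11,691.00 − $640.00 − 1×$530.00 = $10,521.00
  $505.96 + 14.21% × ($10,521.00 − $8,600.00) = $505.96 + 14.21% × $1,921.00 = $778.93
Retirement Security Contribution: 6.01% × $11,051.00 = $664.17
Total: $778.93 + $664.17 = $1,443.10

$1,443.10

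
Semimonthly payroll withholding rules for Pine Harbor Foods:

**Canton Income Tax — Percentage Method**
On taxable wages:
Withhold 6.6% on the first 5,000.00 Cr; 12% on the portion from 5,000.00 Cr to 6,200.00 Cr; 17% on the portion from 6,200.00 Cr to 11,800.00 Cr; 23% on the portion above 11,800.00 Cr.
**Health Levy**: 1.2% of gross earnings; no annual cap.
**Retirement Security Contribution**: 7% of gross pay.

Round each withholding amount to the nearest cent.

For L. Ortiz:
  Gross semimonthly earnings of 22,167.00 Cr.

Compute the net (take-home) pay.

Canton Income Tax: taxable = 22,167.00 Cr
  1,426.00 Cr + 23% × (22,167.00 Cr − 11,800.00 Cr) = 1,426.00 Cr + 23% × 10,367.00 Cr = 3,810.41 Cr
Health Levy: 1.2% × 22,167.00 Cr = 266.00 Cr
Retirement Security Contribution: 7% × 22,167.00 Cr = 1,551.69 Cr
Total withheld: 3,810.41 Cr + 266.00 Cr + 1,551.69 Cr = 5,628.10 Cr
Net pay: 22,167.00 Cr − 5,628.10 Cr = 16,538.90 Cr

16,538.90 Cr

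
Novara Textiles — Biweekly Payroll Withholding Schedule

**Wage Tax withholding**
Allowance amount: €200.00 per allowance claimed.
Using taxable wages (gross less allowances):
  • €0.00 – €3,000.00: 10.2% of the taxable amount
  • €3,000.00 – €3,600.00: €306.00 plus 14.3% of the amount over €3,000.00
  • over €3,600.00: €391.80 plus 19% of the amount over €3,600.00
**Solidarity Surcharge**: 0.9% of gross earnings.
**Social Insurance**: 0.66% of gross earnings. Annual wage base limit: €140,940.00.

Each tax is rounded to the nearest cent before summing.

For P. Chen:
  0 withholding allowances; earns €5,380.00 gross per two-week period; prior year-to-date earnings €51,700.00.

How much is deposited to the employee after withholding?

€4,566.07

Wage Tax: taxable = €5,380.00
  €391.80 + 19% × (€5,380.00 − €3,600.00) = €391.80 + 19% × €1,780.00 = €730.00
Solidarity Surcharge: 0.9% × €5,380.00 = €48.42
Social Insurance: 0.66% × €5,380.00 = €35.51
Total withheld: €730.00 + €48.42 + €35.51 = €813.93
Net pay: €5,380.00 − €813.93 = €4,566.07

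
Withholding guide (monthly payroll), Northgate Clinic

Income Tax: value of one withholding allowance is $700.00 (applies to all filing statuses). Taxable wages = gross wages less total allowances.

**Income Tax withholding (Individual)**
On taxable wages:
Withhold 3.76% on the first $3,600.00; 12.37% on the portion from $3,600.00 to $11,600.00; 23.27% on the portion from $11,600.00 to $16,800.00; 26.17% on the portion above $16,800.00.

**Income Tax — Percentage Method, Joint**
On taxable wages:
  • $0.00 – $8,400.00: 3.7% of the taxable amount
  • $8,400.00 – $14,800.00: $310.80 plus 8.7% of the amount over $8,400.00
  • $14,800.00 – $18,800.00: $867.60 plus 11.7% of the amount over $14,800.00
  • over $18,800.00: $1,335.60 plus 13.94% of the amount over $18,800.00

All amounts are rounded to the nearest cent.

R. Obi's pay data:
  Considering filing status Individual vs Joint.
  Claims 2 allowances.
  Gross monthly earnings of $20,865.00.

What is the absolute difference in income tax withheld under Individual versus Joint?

$1,604.13

Income Tax (Individual): taxable = $20,865.00 − 2×$700.00 = $19,465.00
  $2,335.00 + 26.17% × ($19,465.00 − $16,800.00) = $2,335.00 + 26.17% × $2,665.00 = $3,032.43
Income Tax (Joint): taxable = $20,865.00 − 2×$700.00 = $19,465.00
  $1,335.60 + 13.94% × ($19,465.00 − $18,800.00) = $1,335.60 + 13.94% × $665.00 = $1,428.30
Difference: |$3,032.43 − $1,428.30| = $1,604.13 (higher under Individual)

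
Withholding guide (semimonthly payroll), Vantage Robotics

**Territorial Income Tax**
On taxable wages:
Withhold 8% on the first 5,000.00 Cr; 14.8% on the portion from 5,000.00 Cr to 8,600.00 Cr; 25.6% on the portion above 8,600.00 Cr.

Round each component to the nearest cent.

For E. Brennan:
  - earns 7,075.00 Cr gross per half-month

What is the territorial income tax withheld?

707.10 Cr

Territorial Income Tax: taxable = 7,075.00 Cr
  400.00 Cr + 14.8% × (7,075.00 Cr − 5,000.00 Cr) = 400.00 Cr + 14.8% × 2,075.00 Cr = 707.10 Cr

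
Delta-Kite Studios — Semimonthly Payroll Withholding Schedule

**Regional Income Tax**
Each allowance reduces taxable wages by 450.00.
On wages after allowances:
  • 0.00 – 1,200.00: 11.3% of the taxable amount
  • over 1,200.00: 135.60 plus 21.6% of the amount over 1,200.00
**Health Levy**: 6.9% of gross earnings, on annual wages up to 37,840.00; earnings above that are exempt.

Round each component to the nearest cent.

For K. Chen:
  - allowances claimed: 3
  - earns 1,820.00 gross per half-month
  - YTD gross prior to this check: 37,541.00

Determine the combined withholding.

73.74

Regional Income Tax: taxable = 1,820.00 − 3×450.00 = 470.00
  11.3% × 470.00 = 53.11
Health Levy: cap 37,840.00 − YTD 37,541.00 = 299.00 subject; 6.9% × 299.00 = 20.63
Total: 53.11 + 20.63 = 73.74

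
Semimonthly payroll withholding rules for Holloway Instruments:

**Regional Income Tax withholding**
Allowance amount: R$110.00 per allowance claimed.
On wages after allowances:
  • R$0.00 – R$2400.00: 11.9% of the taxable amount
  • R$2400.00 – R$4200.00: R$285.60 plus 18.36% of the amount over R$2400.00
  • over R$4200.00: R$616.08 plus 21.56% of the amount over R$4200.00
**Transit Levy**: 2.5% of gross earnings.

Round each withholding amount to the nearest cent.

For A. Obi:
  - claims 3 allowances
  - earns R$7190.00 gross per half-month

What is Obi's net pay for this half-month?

Regional Income Tax: taxable = R$7190.00 − 3×R$110.00 = R$6860.00
  R$616.08 + 21.56% × (R$6860.00 − R$4200.00) = R$616.08 + 21.56% × R$2660.00 = R$1189.58
Transit Levy: 2.5% × R$7190.00 = R$179.75
Total withheld: R$1189.58 + R$179.75 = R$1369.33
Net pay: R$7190.00 − R$1369.33 = R$5820.67

R$5820.67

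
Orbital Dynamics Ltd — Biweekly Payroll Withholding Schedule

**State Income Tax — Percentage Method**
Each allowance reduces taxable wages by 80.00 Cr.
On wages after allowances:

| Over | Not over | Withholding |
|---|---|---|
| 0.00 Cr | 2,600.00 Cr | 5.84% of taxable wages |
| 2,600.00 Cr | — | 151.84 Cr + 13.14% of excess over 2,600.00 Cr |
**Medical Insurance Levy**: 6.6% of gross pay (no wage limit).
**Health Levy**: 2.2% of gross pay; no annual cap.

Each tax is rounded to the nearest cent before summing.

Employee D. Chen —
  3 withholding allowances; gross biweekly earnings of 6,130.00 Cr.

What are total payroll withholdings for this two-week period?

1,123.59 Cr

State Income Tax: taxable = 6,130.00 Cr − 3×80.00 Cr = 5,890.00 Cr
  151.84 Cr + 13.14% × (5,890.00 Cr − 2,600.00 Cr) = 151.84 Cr + 13.14% × 3,290.00 Cr = 584.15 Cr
Medical Insurance Levy: 6.6% × 6,130.00 Cr = 404.58 Cr
Health Levy: 2.2% × 6,130.00 Cr = 134.86 Cr
Total: 584.15 Cr + 404.58 Cr + 134.86 Cr = 1,123.59 Cr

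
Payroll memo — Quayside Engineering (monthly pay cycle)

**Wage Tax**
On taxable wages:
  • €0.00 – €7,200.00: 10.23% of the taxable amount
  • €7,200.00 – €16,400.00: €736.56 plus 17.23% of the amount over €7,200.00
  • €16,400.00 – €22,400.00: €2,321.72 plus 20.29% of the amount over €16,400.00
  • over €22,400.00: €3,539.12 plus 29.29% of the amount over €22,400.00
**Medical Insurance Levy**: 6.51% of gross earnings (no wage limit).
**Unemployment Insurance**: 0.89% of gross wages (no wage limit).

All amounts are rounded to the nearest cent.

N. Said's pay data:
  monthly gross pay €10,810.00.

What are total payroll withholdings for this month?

Wage Tax: taxable = €10,810.00
  €736.56 + 17.23% × (€10,810.00 − €7,200.00) = €736.56 + 17.23% × €3,610.00 = €1,358.56
Medical Insurance Levy: 6.51% × €10,810.00 = €703.73
Unemployment Insurance: 0.89% × €10,810.00 = €96.21
Total: €1,358.56 + €703.73 + €96.21 = €2,158.50

€2,158.50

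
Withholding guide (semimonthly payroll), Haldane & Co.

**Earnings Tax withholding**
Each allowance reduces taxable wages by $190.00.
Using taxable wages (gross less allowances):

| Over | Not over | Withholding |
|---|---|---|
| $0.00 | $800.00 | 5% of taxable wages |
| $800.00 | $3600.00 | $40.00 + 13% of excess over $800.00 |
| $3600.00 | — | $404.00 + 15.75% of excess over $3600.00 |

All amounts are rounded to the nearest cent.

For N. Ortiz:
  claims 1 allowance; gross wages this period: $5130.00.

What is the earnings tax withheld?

Earnings Tax: taxable = $5130.00 − 1×$190.00 = $4940.00
  $404.00 + 15.75% × ($4940.00 − $3600.00) = $404.00 + 15.75% × $1340.00 = $615.05

$615.05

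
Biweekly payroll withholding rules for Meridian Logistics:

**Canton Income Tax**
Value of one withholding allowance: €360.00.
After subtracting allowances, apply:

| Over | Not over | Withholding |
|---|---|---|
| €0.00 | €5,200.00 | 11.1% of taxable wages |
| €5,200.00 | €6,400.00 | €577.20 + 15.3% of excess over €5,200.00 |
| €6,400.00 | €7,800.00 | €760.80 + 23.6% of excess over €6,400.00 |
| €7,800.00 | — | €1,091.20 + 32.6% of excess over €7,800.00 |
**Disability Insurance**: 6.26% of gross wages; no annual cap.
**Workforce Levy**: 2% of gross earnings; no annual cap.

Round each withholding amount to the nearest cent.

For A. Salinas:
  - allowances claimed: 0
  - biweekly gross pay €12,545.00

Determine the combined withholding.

€3,674.29

Canton Income Tax: taxable = €12,545.00
  €1,091.20 + 32.6% × (€12,545.00 − €7,800.00) = €1,091.20 + 32.6% × €4,745.00 = €2,638.07
Disability Insurance: 6.26% × €12,545.00 = €785.32
Workforce Levy: 2% × €12,545.00 = €250.90
Total: €2,638.07 + €785.32 + €250.90 = €3,674.29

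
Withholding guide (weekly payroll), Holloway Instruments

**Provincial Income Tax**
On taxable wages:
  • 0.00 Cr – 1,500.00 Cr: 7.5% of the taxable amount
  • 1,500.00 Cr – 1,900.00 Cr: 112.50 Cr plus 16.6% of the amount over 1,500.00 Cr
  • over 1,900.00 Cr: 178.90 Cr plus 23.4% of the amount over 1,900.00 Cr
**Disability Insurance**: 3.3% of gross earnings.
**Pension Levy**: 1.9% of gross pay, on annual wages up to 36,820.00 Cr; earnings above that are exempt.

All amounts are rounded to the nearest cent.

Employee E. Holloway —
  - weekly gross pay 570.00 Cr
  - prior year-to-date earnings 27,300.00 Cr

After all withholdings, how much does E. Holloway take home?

497.61 Cr

Provincial Income Tax: taxable = 570.00 Cr
  7.5% × 570.00 Cr = 42.75 Cr
Disability Insurance: 3.3% × 570.00 Cr = 18.81 Cr
Pension Levy: 1.9% × 570.00 Cr = 10.83 Cr
Total withheld: 42.75 Cr + 18.81 Cr + 10.83 Cr = 72.39 Cr
Net pay: 570.00 Cr − 72.39 Cr = 497.61 Cr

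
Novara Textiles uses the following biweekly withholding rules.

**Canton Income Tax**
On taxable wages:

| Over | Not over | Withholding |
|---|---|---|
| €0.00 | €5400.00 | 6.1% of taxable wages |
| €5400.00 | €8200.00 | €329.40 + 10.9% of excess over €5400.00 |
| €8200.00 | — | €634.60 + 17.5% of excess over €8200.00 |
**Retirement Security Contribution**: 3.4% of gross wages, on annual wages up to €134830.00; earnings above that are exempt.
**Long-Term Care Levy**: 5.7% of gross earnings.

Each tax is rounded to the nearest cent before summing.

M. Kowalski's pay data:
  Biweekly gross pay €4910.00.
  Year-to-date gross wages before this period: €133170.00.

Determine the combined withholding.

Canton Income Tax: taxable = €4910.00
  6.1% × €4910.00 = €299.51
Retirement Security Contribution: cap €134830.00 − YTD €133170.00 = €1660.00 subject; 3.4% × €1660.00 = €56.44
Long-Term Care Levy: 5.7% × €4910.00 = €279.87
Total: €299.51 + €56.44 + €279.87 = €635.82

€635.82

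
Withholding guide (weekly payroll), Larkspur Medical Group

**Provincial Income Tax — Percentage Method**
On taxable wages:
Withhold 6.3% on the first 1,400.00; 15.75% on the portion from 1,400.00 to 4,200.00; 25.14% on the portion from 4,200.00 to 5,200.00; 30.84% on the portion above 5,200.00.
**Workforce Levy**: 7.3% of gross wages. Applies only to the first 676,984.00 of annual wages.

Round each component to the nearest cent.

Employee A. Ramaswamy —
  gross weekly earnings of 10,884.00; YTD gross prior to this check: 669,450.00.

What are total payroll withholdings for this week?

3,083.53

Provincial Income Tax: taxable = 10,884.00
  780.60 + 30.84% × (10,884.00 − 5,200.00) = 780.60 + 30.84% × 5,684.00 = 2,533.55
Workforce Levy: cap 676,984.00 − YTD 669,450.00 = 7,534.00 subject; 7.3% × 7,534.00 = 549.98
Total: 2,533.55 + 549.98 = 3,083.53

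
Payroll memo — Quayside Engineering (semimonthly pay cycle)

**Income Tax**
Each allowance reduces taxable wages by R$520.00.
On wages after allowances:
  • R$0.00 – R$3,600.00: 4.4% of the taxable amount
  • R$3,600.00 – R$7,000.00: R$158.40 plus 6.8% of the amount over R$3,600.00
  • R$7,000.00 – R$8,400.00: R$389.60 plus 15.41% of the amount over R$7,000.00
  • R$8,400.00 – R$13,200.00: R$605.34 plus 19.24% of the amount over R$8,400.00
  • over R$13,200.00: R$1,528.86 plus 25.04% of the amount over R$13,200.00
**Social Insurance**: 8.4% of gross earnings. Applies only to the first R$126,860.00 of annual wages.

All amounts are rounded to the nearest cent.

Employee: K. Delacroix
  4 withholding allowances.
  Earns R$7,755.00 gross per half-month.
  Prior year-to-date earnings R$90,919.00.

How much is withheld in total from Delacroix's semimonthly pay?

R$950.92

Income Tax: taxable = R$7,755.00 − 4×R$520.00 = R$5,675.00
  R$158.40 + 6.8% × (R$5,675.00 − R$3,600.00) = R$158.40 + 6.8% × R$2,075.00 = R$299.50
Social Insurance: 8.4% × R$7,755.00 = R$651.42
Total: R$299.50 + R$651.42 = R$950.92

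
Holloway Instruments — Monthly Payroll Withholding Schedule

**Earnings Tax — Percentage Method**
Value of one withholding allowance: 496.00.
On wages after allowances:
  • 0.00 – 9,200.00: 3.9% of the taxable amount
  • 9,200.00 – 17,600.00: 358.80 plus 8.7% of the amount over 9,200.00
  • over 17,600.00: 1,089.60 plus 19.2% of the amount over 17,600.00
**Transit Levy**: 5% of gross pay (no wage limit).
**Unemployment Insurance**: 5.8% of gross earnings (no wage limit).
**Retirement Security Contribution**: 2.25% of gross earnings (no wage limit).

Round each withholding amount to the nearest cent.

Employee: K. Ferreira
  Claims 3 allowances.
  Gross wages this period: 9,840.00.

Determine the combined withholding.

1,609.85

Earnings Tax: taxable = 9,840.00 − 3×496.00 = 8,352.00
  3.9% × 8,352.00 = 325.73
Transit Levy: 5% × 9,840.00 = 492.00
Unemployment Insurance: 5.8% × 9,840.00 = 570.72
Retirement Security Contribution: 2.25% × 9,840.00 = 221.40
Total: 325.73 + 492.00 + 570.72 + 221.40 = 1,609.85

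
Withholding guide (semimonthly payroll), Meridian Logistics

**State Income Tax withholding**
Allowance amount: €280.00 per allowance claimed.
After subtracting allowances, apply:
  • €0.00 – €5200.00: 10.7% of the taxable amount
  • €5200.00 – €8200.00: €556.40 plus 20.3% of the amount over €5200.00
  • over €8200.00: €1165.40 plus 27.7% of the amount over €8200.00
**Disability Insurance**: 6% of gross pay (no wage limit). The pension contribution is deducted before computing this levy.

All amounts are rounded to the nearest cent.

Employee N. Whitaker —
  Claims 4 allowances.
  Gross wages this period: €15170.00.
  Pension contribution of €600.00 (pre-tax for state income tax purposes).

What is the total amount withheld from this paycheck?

State Income Tax: taxable = €15170.00 − €600.00 − 4×€280.00 = €13450.00
  €1165.40 + 27.7% × (€13450.00 − €8200.00) = €1165.40 + 27.7% × €5250.00 = €2619.65
Disability Insurance: 6% × €14570.00 = €874.20
Total: €2619.65 + €874.20 = €3493.85

€3493.85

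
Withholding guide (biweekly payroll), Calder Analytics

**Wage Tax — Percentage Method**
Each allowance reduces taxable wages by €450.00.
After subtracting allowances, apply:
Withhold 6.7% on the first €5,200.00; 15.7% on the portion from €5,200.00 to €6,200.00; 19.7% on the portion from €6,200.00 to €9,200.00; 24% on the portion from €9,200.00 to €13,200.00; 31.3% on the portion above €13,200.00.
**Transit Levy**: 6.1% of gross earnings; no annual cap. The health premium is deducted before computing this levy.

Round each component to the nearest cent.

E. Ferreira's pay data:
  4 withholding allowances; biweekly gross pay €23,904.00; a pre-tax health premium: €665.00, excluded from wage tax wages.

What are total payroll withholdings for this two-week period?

Wage Tax: taxable = €23,904.00 − €665.00 − 4×€450.00 = €21,439.00
  €2,056.40 + 31.3% × (€21,439.00 − €13,200.00) = €2,056.40 + 31.3% × €8,239.00 = €4,635.21
Transit Levy: 6.1% × €23,239.00 = €1,417.58
Total: €4,635.21 + €1,417.58 = €6,052.79

€6,052.79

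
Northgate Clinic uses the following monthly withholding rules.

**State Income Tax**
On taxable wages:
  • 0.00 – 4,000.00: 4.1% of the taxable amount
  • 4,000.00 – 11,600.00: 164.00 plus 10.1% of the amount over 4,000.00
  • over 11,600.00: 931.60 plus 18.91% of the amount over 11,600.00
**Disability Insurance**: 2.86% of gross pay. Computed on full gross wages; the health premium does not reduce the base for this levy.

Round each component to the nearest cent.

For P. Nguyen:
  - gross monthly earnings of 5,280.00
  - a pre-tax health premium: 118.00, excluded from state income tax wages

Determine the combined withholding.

432.37

State Income Tax: taxable = 5,280.00 − 118.00 = 5,162.00
  164.00 + 10.1% × (5,162.00 − 4,000.00) = 164.00 + 10.1% × 1,162.00 = 281.36
Disability Insurance: 2.86% × 5,280.00 = 151.01
Total: 281.36 + 151.01 = 432.37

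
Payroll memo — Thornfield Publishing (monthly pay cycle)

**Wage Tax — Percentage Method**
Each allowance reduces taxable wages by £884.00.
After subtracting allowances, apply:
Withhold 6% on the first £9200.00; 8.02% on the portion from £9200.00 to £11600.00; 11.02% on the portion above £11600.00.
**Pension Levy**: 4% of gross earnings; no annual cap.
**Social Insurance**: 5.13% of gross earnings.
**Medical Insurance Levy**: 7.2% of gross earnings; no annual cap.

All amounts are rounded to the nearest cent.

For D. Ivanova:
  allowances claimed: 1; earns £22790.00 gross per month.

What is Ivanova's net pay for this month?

£17188.19

Wage Tax: taxable = £22790.00 − 1×£884.00 = £21906.00
  £744.48 + 11.02% × (£21906.00 − £11600.00) = £744.48 + 11.02% × £10306.00 = £1880.20
Pension Levy: 4% × £22790.00 = £911.60
Social Insurance: 5.13% × £22790.00 = £1169.13
Medical Insurance Levy: 7.2% × £22790.00 = £1640.88
Total withheld: £1880.20 + £911.60 + £1169.13 + £1640.88 = £5601.81
Net pay: £22790.00 − £5601.81 = £17188.19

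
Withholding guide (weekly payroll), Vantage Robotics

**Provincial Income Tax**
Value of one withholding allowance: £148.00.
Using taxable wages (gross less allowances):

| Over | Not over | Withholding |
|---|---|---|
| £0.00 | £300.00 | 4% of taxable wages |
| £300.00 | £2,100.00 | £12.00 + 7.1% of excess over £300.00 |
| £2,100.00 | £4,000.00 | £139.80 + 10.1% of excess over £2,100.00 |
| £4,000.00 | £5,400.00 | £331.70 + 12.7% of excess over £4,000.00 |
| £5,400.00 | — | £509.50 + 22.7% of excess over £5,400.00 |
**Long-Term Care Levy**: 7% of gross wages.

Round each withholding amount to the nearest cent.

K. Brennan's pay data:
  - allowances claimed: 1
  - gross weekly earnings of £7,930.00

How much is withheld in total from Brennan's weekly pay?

£1,605.31

Provincial Income Tax: taxable = £7,930.00 − 1×£148.00 = £7,782.00
  £509.50 + 22.7% × (£7,782.00 − £5,400.00) = £509.50 + 22.7% × £2,382.00 = £1,050.21
Long-Term Care Levy: 7% × £7,930.00 = £555.10
Total: £1,050.21 + £555.10 = £1,605.31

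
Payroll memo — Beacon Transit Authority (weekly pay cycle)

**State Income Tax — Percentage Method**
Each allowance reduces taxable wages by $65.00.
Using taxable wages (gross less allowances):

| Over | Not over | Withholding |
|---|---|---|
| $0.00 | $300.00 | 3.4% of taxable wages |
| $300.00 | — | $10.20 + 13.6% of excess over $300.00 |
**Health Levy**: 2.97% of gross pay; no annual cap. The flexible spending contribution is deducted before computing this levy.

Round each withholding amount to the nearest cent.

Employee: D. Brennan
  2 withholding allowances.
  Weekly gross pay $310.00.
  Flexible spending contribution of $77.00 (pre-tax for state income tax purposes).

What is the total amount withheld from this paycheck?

$10.42

State Income Tax: taxable = $310.00 − $77.00 − 2×$65.00 = $103.00
  3.4% × $103.00 = $3.50
Health Levy: 2.97% × $233.00 = $6.92
Total: $3.50 + $6.92 = $10.42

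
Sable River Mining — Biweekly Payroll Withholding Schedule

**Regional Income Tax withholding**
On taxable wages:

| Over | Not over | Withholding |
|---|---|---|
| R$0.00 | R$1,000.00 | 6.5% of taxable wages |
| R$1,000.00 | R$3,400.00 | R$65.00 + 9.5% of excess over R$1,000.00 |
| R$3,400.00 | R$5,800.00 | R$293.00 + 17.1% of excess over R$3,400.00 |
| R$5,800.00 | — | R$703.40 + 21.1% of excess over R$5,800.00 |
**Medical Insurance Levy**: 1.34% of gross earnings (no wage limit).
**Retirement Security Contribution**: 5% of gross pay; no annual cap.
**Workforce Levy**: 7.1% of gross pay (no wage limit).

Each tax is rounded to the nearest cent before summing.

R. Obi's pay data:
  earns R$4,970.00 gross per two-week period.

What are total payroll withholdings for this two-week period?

Regional Income Tax: taxable = R$4,970.00
  R$293.00 + 17.1% × (R$4,970.00 − R$3,400.00) = R$293.00 + 17.1% × R$1,570.00 = R$561.47
Medical Insurance Levy: 1.34% × R$4,970.00 = R$66.60
Retirement Security Contribution: 5% × R$4,970.00 = R$248.50
Workforce Levy: 7.1% × R$4,970.00 = R$352.87
Total: R$561.47 + R$66.60 + R$248.50 + R$352.87 = R$1,229.44

R$1,229.44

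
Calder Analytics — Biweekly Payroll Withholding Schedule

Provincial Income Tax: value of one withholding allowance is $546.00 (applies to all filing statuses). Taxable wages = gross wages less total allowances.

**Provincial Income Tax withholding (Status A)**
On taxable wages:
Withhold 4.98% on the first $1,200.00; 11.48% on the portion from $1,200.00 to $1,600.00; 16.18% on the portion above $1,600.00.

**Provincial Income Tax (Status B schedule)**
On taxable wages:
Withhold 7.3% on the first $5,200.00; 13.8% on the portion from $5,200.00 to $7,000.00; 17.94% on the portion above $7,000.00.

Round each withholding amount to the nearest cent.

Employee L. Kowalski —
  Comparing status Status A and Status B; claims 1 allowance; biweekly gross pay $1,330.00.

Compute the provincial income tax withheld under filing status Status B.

Provincial Income Tax (Status B): taxable = $1,330.00 − 1×$546.00 = $784.00
  7.3% × $784.00 = $57.23

$57.23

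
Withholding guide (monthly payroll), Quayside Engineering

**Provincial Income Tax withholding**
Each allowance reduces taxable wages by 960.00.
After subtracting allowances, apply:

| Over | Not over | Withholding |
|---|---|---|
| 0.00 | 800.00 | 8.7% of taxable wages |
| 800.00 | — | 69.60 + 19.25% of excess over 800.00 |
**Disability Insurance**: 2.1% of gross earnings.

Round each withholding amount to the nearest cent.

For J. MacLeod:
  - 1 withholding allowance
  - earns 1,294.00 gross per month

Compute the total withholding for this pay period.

56.23

Provincial Income Tax: taxable = 1,294.00 − 1×960.00 = 334.00
  8.7% × 334.00 = 29.06
Disability Insurance: 2.1% × 1,294.00 = 27.17
Total: 29.06 + 27.17 = 56.23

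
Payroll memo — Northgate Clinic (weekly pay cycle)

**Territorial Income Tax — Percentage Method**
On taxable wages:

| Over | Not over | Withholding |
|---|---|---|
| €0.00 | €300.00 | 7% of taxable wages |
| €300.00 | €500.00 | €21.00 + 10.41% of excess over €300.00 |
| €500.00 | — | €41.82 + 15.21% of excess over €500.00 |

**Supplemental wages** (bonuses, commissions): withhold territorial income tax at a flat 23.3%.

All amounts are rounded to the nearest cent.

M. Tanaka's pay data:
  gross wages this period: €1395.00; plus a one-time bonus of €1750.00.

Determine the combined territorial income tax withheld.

€585.70

Territorial Income Tax: taxable = €1395.00
  €41.82 + 15.21% × (€1395.00 − €500.00) = €41.82 + 15.21% × €895.00 = €177.95
Supplemental (23.3% flat on bonus): 23.3% × €1750.00 = €407.75
Total territorial income tax: €177.95 + €407.75 = €585.70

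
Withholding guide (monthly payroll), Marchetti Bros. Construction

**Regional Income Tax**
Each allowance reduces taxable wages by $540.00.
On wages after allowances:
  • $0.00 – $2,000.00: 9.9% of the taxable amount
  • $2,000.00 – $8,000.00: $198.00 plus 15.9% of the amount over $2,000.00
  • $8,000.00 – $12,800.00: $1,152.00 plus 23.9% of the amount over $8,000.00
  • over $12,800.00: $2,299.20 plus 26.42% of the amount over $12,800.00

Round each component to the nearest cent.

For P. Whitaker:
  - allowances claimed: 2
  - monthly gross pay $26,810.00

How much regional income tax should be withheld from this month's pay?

$5,715.31

Regional Income Tax: taxable = $26,810.00 − 2×$540.00 = $25,730.00
  $2,299.20 + 26.42% × ($25,730.00 − $12,800.00) = $2,299.20 + 26.42% × $12,930.00 = $5,715.31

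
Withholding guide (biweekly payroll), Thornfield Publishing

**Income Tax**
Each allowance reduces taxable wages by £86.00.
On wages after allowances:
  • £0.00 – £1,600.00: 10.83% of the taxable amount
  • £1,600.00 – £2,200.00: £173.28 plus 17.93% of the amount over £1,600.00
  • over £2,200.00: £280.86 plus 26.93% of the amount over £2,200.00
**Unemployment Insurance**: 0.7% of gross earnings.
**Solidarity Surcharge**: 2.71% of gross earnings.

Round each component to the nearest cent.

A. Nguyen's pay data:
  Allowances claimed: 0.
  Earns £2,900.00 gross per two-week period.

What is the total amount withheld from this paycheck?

£568.26

Income Tax: taxable = £2,900.00
  £280.86 + 26.93% × (£2,900.00 − £2,200.00) = £280.86 + 26.93% × £700.00 = £469.37
Unemployment Insurance: 0.7% × £2,900.00 = £20.30
Solidarity Surcharge: 2.71% × £2,900.00 = £78.59
Total: £469.37 + £20.30 + £78.59 = £568.26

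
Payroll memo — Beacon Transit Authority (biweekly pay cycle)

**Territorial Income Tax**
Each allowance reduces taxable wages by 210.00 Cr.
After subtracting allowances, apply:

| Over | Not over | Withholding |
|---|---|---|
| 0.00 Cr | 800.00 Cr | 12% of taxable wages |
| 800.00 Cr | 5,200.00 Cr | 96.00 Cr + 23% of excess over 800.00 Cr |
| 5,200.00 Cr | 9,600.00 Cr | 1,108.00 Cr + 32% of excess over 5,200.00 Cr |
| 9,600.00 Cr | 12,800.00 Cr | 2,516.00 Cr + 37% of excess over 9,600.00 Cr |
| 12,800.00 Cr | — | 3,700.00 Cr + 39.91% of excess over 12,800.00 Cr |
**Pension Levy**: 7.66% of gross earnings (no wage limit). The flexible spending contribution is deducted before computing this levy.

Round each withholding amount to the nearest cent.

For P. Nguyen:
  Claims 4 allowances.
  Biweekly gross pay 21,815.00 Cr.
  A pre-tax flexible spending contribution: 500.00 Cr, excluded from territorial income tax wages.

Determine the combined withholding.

8,395.82 Cr

Territorial Income Tax: taxable = 21,815.00 Cr − 500.00 Cr − 4×210.00 Cr = 20,475.00 Cr
  3,700.00 Cr + 39.91% × (20,475.00 Cr − 12,800.00 Cr) = 3,700.00 Cr + 39.91% × 7,675.00 Cr = 6,763.09 Cr
Pension Levy: 7.66% × 21,315.00 Cr = 1,632.73 Cr
Total: 6,763.09 Cr + 1,632.73 Cr = 8,395.82 Cr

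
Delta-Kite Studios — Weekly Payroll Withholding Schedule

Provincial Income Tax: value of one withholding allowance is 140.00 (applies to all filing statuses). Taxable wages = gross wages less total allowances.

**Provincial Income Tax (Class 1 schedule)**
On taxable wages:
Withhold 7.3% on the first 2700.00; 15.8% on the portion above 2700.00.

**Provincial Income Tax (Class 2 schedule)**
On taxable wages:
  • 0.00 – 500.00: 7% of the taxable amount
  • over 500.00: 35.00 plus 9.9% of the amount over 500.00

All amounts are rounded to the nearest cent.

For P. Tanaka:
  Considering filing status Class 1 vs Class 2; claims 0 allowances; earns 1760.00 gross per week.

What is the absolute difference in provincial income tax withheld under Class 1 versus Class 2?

31.26

Provincial Income Tax (Class 1): taxable = 1760.00
  7.3% × 1760.00 = 128.48
Provincial Income Tax (Class 2): taxable = 1760.00
  35.00 + 9.9% × (1760.00 − 500.00) = 35.00 + 9.9% × 1260.00 = 159.74
Difference: |128.48 − 159.74| = 31.26 (higher under Class 2)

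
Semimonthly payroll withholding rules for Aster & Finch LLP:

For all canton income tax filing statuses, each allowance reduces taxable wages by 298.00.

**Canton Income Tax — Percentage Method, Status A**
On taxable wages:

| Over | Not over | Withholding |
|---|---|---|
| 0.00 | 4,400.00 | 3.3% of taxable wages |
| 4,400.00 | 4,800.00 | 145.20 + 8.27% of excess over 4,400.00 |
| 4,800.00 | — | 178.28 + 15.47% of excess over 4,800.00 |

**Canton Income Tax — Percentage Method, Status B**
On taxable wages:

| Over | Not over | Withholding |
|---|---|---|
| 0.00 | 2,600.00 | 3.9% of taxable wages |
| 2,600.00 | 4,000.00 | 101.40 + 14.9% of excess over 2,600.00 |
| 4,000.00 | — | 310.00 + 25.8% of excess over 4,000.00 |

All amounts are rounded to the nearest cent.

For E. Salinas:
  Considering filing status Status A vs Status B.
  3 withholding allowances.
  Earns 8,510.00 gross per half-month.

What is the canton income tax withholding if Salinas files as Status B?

1,242.93

Canton Income Tax (Status B): taxable = 8,510.00 − 3×298.00 = 7,616.00
  310.00 + 25.8% × (7,616.00 − 4,000.00) = 310.00 + 25.8% × 3,616.00 = 1,242.93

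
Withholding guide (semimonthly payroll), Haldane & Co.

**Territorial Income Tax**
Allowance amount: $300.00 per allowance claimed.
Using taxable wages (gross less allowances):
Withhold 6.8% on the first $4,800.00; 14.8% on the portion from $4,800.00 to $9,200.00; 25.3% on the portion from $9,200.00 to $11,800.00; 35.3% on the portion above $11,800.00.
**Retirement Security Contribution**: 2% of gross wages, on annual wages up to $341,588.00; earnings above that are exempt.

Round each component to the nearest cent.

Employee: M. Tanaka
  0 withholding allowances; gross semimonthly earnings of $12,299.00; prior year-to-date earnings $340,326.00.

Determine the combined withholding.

Territorial Income Tax: taxable = $12,299.00
  $1,635.40 + 35.3% × ($12,299.00 − $11,800.00) = $1,635.40 + 35.3% × $499.00 = $1,811.55
Retirement Security Contribution: cap $341,588.00 − YTD $340,326.00 = $1,262.00 subject; 2% × $1,262.00 = $25.24
Total: $1,811.55 + $25.24 = $1,836.79

$1,836.79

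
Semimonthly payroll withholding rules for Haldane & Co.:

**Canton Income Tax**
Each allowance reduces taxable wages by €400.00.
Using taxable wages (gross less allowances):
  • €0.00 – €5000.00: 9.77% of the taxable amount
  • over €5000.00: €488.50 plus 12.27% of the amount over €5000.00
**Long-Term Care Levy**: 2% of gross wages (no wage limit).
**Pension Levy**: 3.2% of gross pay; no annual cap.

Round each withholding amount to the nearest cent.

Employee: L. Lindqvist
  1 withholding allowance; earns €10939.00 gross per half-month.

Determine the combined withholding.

Canton Income Tax: taxable = €10939.00 − 1×€400.00 = €10539.00
  €488.50 + 12.27% × (€10539.00 − €5000.00) = €488.50 + 12.27% × €5539.00 = €1168.14
Long-Term Care Levy: 2% × €10939.00 = €218.78
Pension Levy: 3.2% × €10939.00 = €350.05
Total: €1168.14 + €218.78 + €350.05 = €1736.97

€1736.97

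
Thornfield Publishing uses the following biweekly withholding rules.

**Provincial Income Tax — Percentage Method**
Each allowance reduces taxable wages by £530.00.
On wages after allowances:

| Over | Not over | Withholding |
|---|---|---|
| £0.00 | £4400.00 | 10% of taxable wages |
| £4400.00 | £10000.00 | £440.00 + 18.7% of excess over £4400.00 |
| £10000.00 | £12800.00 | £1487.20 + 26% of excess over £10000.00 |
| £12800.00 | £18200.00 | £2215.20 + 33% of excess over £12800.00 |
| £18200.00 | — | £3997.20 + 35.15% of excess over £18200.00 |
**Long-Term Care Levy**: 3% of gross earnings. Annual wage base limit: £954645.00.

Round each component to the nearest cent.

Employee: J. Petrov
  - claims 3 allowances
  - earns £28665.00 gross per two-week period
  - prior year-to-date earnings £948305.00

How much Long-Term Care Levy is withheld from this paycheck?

£190.20

Long-Term Care Levy: cap £954645.00 − YTD £948305.00 = £6340.00 subject; 3% × £6340.00 = £190.20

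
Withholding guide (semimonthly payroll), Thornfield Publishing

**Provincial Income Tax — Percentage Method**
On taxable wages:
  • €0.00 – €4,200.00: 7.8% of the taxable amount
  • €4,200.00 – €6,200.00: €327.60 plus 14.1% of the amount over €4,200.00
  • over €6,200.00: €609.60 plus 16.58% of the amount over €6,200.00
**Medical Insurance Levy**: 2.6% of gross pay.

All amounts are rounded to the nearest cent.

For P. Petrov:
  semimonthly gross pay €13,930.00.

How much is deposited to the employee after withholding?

Provincial Income Tax: taxable = €13,930.00
  €609.60 + 16.58% × (€13,930.00 − €6,200.00) = €609.60 + 16.58% × €7,730.00 = €1,891.23
Medical Insurance Levy: 2.6% × €13,930.00 = €362.18
Total withheld: €1,891.23 + €362.18 = €2,253.41
Net pay: €13,930.00 − €2,253.41 = €11,676.59

€11,676.59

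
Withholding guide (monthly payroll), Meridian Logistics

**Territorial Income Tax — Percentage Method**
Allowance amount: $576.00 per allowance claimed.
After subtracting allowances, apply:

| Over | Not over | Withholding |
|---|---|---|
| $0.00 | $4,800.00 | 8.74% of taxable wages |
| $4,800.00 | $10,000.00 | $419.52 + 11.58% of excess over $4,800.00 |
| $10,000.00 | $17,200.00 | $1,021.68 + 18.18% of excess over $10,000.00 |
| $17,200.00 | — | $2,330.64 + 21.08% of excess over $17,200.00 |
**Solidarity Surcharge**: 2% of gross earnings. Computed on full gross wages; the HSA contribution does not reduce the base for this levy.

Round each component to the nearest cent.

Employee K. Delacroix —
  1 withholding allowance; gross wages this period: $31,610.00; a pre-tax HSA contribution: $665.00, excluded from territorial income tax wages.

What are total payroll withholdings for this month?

$5,738.87

Territorial Income Tax: taxable = $31,610.00 − $665.00 − 1×$576.00 = $30,369.00
  $2,330.64 + 21.08% × ($30,369.00 − $17,200.00) = $2,330.64 + 21.08% × $13,169.00 = $5,106.67
Solidarity Surcharge: 2% × $31,610.00 = $632.20
Total: $5,106.67 + $632.20 = $5,738.87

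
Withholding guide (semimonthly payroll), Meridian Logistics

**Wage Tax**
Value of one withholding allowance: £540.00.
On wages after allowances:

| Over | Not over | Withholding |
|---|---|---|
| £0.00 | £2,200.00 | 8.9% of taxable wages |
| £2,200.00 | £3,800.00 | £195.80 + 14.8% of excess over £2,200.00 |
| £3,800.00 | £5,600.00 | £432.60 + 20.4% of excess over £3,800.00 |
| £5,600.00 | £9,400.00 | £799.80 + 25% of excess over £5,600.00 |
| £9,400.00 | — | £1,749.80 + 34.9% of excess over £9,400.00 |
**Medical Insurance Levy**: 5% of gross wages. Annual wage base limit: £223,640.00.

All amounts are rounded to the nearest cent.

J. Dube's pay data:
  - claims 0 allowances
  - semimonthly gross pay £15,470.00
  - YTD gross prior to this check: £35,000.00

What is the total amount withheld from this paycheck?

Wage Tax: taxable = £15,470.00
  £1,749.80 + 34.9% × (£15,470.00 − £9,400.00) = £1,749.80 + 34.9% × £6,070.00 = £3,868.23
Medical Insurance Levy: 5% × £15,470.00 = £773.50
Total: £3,868.23 + £773.50 = £4,641.73

£4,641.73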